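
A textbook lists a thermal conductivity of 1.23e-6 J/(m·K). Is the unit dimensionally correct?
No

thermal conductivity has SI base units: kg * m / (s^3 * K)
J/(m·K) does NOT reduce to kg * m / (s^3 * K); a valid unit for thermal conductivity would be e.g. W/(m·K).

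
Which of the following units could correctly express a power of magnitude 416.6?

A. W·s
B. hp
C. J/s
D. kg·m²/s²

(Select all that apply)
B, C

power has SI base units: kg * m^2 / s^3

Checking each option against kg * m^2 / s^3:
  A. W·s: ✗ does not match
  B. hp: ✓ matches
  C. J/s: ✓ matches
  D. kg·m²/s²: ✗ does not match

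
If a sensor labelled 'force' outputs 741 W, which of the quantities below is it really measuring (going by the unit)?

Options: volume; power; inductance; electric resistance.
power

force should have units dimensionally equivalent to kg * m / s^2 (e.g. N).
The given unit 'W' reduces to kg * m^2 / s^3. Of the listed options, that is the dimensionality of power.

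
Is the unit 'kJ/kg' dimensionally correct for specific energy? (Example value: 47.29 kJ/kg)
Yes

specific energy has SI base units: m^2 / s^2
kJ/kg reduces to the same SI base units, so it is a valid unit for specific energy.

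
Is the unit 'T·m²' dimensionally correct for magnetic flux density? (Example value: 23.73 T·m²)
No

magnetic flux density has SI base units: kg / (A * s^2)
T·m² does NOT reduce to kg / (A * s^2); a valid unit for magnetic flux density would be e.g. T.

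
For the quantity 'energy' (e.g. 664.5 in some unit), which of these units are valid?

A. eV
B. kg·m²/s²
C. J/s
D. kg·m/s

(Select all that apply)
A, B

energy has SI base units: kg * m^2 / s^2

Checking each option against kg * m^2 / s^2:
  A. eV: ✓ matches
  B. kg·m²/s²: ✓ matches
  C. J/s: ✗ does not match
  D. kg·m/s: ✗ does not match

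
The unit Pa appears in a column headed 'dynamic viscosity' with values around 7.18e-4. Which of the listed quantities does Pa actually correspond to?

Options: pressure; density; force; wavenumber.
pressure

dynamic viscosity should have units dimensionally equivalent to kg / (m * s) (e.g. Pa·s).
The given unit 'Pa' reduces to kg / (m * s^2). Of the listed options, that is the dimensionality of pressure.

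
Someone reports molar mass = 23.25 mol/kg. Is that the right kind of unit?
No

molar mass has SI base units: kg / mol
mol/kg does NOT reduce to kg / mol; a valid unit for molar mass would be e.g. kg/mol.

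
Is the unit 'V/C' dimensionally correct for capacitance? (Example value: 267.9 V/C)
No

capacitance has SI base units: A^2 * s^4 / (kg * m^2)
V/C does NOT reduce to A^2 * s^4 / (kg * m^2); a valid unit for capacitance would be e.g. F.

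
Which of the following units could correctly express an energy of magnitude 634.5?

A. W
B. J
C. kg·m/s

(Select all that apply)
B

energy has SI base units: kg * m^2 / s^2

Checking each option against kg * m^2 / s^2:
  A. W: ✗ does not match
  B. J: ✓ matches
  C. kg·m/s: ✗ does not match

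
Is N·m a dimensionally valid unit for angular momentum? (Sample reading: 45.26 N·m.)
No

angular momentum has SI base units: kg * m^2 / s
N·m does NOT reduce to kg * m^2 / s; a valid unit for angular momentum would be e.g. kg·m²/s.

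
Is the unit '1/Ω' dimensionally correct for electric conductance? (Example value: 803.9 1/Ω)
Yes

electric conductance has SI base units: A^2 * s^3 / (kg * m^2)
1/Ω reduces to the same SI base units, so it is a valid unit for electric conductance.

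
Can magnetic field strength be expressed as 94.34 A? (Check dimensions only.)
No

magnetic field strength has SI base units: A / m
A does NOT reduce to A / m; a valid unit for magnetic field strength would be e.g. A/m.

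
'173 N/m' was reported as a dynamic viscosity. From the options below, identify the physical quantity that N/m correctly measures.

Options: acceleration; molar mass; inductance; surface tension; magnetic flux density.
surface tension

dynamic viscosity should have units dimensionally equivalent to kg / (m * s) (e.g. Pa·s).
The given unit 'N/m' reduces to kg / s^2. Of the listed options, that is the dimensionality of surface tension.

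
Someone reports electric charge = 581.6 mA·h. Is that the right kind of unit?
Yes

electric charge has SI base units: A * s
mA·h reduces to the same SI base units, so it is a valid unit for electric charge.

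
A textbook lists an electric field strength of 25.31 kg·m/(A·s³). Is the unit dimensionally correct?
Yes

electric field strength has SI base units: kg * m / (A * s^3)
kg·m/(A·s³) reduces to the same SI base units, so it is a valid unit for electric field strength.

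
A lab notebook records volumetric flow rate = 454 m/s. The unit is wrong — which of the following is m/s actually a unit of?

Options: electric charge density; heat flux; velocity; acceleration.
velocity

volumetric flow rate should have units dimensionally equivalent to m^3 / s (e.g. m³/s).
The given unit 'm/s' reduces to m / s. Of the listed options, that is the dimensionality of velocity.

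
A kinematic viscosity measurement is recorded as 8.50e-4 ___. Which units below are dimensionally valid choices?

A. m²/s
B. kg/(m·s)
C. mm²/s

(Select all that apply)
A, C

kinematic viscosity has SI base units: m^2 / s

Checking each option against m^2 / s:
  A. m²/s: ✓ matches
  B. kg/(m·s): ✗ does not match
  C. mm²/s: ✓ matches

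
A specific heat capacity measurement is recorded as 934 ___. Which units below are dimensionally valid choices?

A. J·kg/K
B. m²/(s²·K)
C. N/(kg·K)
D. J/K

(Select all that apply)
B

specific heat capacity has SI base units: m^2 / (s^2 * K)

Checking each option against m^2 / (s^2 * K):
  A. J·kg/K: ✗ does not match
  B. m²/(s²·K): ✓ matches
  C. N/(kg·K): ✗ does not match
  D. J/K: ✗ does not match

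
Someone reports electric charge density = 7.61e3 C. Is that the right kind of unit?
No

electric charge density has SI base units: A * s / m^3
C does NOT reduce to A * s / m^3; a valid unit for electric charge density would be e.g. C/m³.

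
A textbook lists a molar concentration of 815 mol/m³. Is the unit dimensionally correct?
Yes

molar concentration has SI base units: mol / m^3
mol/m³ reduces to the same SI base units, so it is a valid unit for molar concentration.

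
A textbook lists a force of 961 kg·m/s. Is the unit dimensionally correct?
No

force has SI base units: kg * m / s^2
kg·m/s does NOT reduce to kg * m / s^2; a valid unit for force would be e.g. N.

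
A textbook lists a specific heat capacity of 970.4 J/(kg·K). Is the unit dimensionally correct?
Yes

specific heat capacity has SI base units: m^2 / (s^2 * K)
J/(kg·K) reduces to the same SI base units, so it is a valid unit for specific heat capacity.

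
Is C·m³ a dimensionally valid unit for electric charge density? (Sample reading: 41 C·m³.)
No

electric charge density has SI base units: A * s / m^3
C·m³ does NOT reduce to A * s / m^3; a valid unit for electric charge density would be e.g. C/m³.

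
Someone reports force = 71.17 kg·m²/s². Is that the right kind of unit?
No

force has SI base units: kg * m / s^2
kg·m²/s² does NOT reduce to kg * m / s^2; a valid unit for force would be e.g. N.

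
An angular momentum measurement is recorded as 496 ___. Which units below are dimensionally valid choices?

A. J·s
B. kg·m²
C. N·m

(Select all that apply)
A

angular momentum has SI base units: kg * m^2 / s

Checking each option against kg * m^2 / s:
  A. J·s: ✓ matches
  B. kg·m²: ✗ does not match
  C. N·m: ✗ does not match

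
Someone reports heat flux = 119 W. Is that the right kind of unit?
No

heat flux has SI base units: kg / s^3
W does NOT reduce to kg / s^3; a valid unit for heat flux would be e.g. W/m².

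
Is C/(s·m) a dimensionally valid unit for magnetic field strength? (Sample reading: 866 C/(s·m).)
Yes

magnetic field strength has SI base units: A / m
C/(s·m) reduces to the same SI base units, so it is a valid unit for magnetic field strength.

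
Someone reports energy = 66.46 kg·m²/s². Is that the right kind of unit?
Yes

energy has SI base units: kg * m^2 / s^2
kg·m²/s² reduces to the same SI base units, so it is a valid unit for energy.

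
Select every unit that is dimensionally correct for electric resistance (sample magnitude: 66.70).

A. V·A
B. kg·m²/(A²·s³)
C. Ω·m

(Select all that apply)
B

electric resistance has SI base units: kg * m^2 / (A^2 * s^3)

Checking each option against kg * m^2 / (A^2 * s^3):
  A. V·A: ✗ does not match
  B. kg·m²/(A²·s³): ✓ matches
  C. Ω·m: ✗ does not match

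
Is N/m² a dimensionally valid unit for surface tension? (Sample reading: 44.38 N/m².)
No

surface tension has SI base units: kg / s^2
N/m² does NOT reduce to kg / s^2; a valid unit for surface tension would be e.g. N/m.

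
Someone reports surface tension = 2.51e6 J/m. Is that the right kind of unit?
No

surface tension has SI base units: kg / s^2
J/m does NOT reduce to kg / s^2; a valid unit for surface tension would be e.g. N/m.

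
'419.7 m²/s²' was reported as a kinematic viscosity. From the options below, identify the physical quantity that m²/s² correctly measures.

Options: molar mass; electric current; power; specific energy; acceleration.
specific energy

kinematic viscosity should have units dimensionally equivalent to m^2 / s (e.g. m²/s).
The given unit 'm²/s²' reduces to m^2 / s^2. Of the listed options, that is the dimensionality of specific energy.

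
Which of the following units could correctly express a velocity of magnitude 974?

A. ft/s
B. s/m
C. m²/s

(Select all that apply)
A

velocity has SI base units: m / s

Checking each option against m / s:
  A. ft/s: ✓ matches
  B. s/m: ✗ does not match
  C. m²/s: ✗ does not match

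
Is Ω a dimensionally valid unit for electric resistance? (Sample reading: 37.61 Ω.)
Yes

electric resistance has SI base units: kg * m^2 / (A^2 * s^3)
Ω reduces to the same SI base units, so it is a valid unit for electric resistance.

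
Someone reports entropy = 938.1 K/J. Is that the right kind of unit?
No

entropy has SI base units: kg * m^2 / (s^2 * K)
K/J does NOT reduce to kg * m^2 / (s^2 * K); a valid unit for entropy would be e.g. J/K.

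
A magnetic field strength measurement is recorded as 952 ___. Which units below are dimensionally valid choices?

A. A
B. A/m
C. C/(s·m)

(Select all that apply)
B, C

magnetic field strength has SI base units: A / m

Checking each option against A / m:
  A. A: ✗ does not match
  B. A/m: ✓ matches
  C. C/(s·m): ✓ matches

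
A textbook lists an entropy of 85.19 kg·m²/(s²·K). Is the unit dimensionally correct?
Yes

entropy has SI base units: kg * m^2 / (s^2 * K)
kg·m²/(s²·K) reduces to the same SI base units, so it is a valid unit for entropy.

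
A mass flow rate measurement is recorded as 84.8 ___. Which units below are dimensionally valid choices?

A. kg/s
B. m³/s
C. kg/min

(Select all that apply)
A, C

mass flow rate has SI base units: kg / s

Checking each option against kg / s:
  A. kg/s: ✓ matches
  B. m³/s: ✗ does not match
  C. kg/min: ✓ matches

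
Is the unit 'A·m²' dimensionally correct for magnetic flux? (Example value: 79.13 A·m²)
No

magnetic flux has SI base units: kg * m^2 / (A * s^2)
A·m² does NOT reduce to kg * m^2 / (A * s^2); a valid unit for magnetic flux would be e.g. Wb.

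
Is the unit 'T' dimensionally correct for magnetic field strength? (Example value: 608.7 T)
No

magnetic field strength has SI base units: A / m
T does NOT reduce to A / m; a valid unit for magnetic field strength would be e.g. A/m.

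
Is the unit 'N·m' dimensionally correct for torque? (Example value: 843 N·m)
Yes

torque has SI base units: kg * m^2 / s^2
N·m reduces to the same SI base units, so it is a valid unit for torque.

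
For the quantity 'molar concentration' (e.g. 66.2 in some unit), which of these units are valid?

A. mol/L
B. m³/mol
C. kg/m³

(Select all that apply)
A

molar concentration has SI base units: mol / m^3

Checking each option against mol / m^3:
  A. mol/L: ✓ matches
  B. m³/mol: ✗ does not match
  C. kg/m³: ✗ does not match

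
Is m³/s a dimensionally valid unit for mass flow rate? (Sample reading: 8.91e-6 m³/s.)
No

mass flow rate has SI base units: kg / s
m³/s does NOT reduce to kg / s; a valid unit for mass flow rate would be e.g. kg/s.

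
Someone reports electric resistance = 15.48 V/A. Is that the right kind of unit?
Yes

electric resistance has SI base units: kg * m^2 / (A^2 * s^3)
V/A reduces to the same SI base units, so it is a valid unit for electric resistance.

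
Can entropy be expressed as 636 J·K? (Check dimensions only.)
No

entropy has SI base units: kg * m^2 / (s^2 * K)
J·K does NOT reduce to kg * m^2 / (s^2 * K); a valid unit for entropy would be e.g. J/K.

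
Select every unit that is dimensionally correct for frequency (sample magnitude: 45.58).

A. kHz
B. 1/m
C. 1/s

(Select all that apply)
A, C

frequency has SI base units: 1 / s

Checking each option against 1 / s:
  A. kHz: ✓ matches
  B. 1/m: ✗ does not match
  C. 1/s: ✓ matches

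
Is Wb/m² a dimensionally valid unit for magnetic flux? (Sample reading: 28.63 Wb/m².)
No

magnetic flux has SI base units: kg * m^2 / (A * s^2)
Wb/m² does NOT reduce to kg * m^2 / (A * s^2); a valid unit for magnetic flux would be e.g. Wb.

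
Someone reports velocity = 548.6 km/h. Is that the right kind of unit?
Yes

velocity has SI base units: m / s
km/h reduces to the same SI base units, so it is a valid unit for velocity.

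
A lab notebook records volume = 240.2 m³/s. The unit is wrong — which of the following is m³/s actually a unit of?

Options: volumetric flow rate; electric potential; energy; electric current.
volumetric flow rate

volume should have units dimensionally equivalent to m^3 (e.g. m³).
The given unit 'm³/s' reduces to m^3 / s. Of the listed options, that is the dimensionality of volumetric flow rate.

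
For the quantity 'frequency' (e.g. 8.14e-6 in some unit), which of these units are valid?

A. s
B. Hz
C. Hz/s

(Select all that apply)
B

frequency has SI base units: 1 / s

Checking each option against 1 / s:
  A. s: ✗ does not match
  B. Hz: ✓ matches
  C. Hz/s: ✗ does not match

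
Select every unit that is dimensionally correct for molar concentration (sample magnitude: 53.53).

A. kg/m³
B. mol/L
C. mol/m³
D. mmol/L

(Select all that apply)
B, C, D

molar concentration has SI base units: mol / m^3

Checking each option against mol / m^3:
  A. kg/m³: ✗ does not match
  B. mol/L: ✓ matches
  C. mol/m³: ✓ matches
  D. mmol/L: ✓ matches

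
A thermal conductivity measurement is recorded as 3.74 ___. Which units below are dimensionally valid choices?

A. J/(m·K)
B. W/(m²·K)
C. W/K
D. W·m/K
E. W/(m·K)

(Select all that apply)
E

thermal conductivity has SI base units: kg * m / (s^3 * K)

Checking each option against kg * m / (s^3 * K):
  A. J/(m·K): ✗ does not match
  B. W/(m²·K): ✗ does not match
  C. W/K: ✗ does not match
  D. W·m/K: ✗ does not match
  E. W/(m·K): ✓ matches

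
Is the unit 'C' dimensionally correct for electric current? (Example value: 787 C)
No

electric current has SI base units: A
C does NOT reduce to A; a valid unit for electric current would be e.g. A.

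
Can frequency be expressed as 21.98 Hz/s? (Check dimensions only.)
No

frequency has SI base units: 1 / s
Hz/s does NOT reduce to 1 / s; a valid unit for frequency would be e.g. Hz.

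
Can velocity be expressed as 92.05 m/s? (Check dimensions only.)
Yes

velocity has SI base units: m / s
m/s reduces to the same SI base units, so it is a valid unit for velocity.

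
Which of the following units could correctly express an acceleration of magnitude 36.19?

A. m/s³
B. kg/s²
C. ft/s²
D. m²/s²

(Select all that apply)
C

acceleration has SI base units: m / s^2

Checking each option against m / s^2:
  A. m/s³: ✗ does not match
  B. kg/s²: ✗ does not match
  C. ft/s²: ✓ matches
  D. m²/s²: ✗ does not match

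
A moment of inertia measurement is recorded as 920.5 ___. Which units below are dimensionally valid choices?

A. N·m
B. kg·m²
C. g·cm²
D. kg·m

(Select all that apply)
B, C

moment of inertia has SI base units: kg * m^2

Checking each option against kg * m^2:
  A. N·m: ✗ does not match
  B. kg·m²: ✓ matches
  C. g·cm²: ✓ matches
  D. kg·m: ✗ does not match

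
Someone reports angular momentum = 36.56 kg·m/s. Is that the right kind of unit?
No

angular momentum has SI base units: kg * m^2 / s
kg·m/s does NOT reduce to kg * m^2 / s; a valid unit for angular momentum would be e.g. kg·m²/s.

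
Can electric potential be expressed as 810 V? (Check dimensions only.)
Yes

electric potential has SI base units: kg * m^2 / (A * s^3)
V reduces to the same SI base units, so it is a valid unit for electric potential.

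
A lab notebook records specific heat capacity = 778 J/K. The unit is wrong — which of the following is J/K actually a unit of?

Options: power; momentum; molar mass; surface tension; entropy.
entropy

specific heat capacity should have units dimensionally equivalent to m^2 / (s^2 * K) (e.g. J/(kg·K)).
The given unit 'J/K' reduces to kg * m^2 / (s^2 * K). Of the listed options, that is the dimensionality of entropy.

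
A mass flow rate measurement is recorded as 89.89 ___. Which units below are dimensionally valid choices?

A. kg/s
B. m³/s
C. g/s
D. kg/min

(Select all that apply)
A, C, D

mass flow rate has SI base units: kg / s

Checking each option against kg / s:
  A. kg/s: ✓ matches
  B. m³/s: ✗ does not match
  C. g/s: ✓ matches
  D. kg/min: ✓ matches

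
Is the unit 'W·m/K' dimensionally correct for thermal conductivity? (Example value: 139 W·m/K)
No

thermal conductivity has SI base units: kg * m / (s^3 * K)
W·m/K does NOT reduce to kg * m / (s^3 * K); a valid unit for thermal conductivity would be e.g. W/(m·K).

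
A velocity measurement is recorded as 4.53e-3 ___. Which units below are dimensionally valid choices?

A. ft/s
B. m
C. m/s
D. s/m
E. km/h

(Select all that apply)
A, C, E

velocity has SI base units: m / s

Checking each option against m / s:
  A. ft/s: ✓ matches
  B. m: ✗ does not match
  C. m/s: ✓ matches
  D. s/m: ✗ does not match
  E. km/h: ✓ matches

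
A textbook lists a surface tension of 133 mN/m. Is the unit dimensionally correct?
Yes

surface tension has SI base units: kg / s^2
mN/m reduces to the same SI base units, so it is a valid unit for surface tension.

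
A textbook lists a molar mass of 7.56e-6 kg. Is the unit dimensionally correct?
No

molar mass has SI base units: kg / mol
kg does NOT reduce to kg / mol; a valid unit for molar mass would be e.g. kg/mol.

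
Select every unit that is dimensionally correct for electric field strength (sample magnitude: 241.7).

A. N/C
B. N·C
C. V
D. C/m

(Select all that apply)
A

electric field strength has SI base units: kg * m / (A * s^3)

Checking each option against kg * m / (A * s^3):
  A. N/C: ✓ matches
  B. N·C: ✗ does not match
  C. V: ✗ does not match
  D. C/m: ✗ does not match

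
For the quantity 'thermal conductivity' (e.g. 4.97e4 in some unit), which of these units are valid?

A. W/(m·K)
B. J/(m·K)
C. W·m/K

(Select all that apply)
A

thermal conductivity has SI base units: kg * m / (s^3 * K)

Checking each option against kg * m / (s^3 * K):
  A. W/(m·K): ✓ matches
  B. J/(m·K): ✗ does not match
  C. W·m/K: ✗ does not match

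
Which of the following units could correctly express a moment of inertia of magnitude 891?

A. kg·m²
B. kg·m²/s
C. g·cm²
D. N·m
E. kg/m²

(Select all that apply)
A, C

moment of inertia has SI base units: kg * m^2

Checking each option against kg * m^2:
  A. kg·m²: ✓ matches
  B. kg·m²/s: ✗ does not match
  C. g·cm²: ✓ matches
  D. N·m: ✗ does not match
  E. kg/m²: ✗ does not match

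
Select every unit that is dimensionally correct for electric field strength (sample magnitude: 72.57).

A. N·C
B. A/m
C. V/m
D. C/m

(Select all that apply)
C

electric field strength has SI base units: kg * m / (A * s^3)

Checking each option against kg * m / (A * s^3):
  A. N·C: ✗ does not match
  B. A/m: ✗ does not match
  C. V/m: ✓ matches
  D. C/m: ✗ does not match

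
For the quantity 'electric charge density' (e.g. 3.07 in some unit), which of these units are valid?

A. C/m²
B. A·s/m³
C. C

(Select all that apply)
B

electric charge density has SI base units: A * s / m^3

Checking each option against A * s / m^3:
  A. C/m²: ✗ does not match
  B. A·s/m³: ✓ matches
  C. C: ✗ does not match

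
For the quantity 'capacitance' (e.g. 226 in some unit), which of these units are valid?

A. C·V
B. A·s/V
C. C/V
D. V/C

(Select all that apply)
B, C

capacitance has SI base units: A^2 * s^4 / (kg * m^2)

Checking each option against A^2 * s^4 / (kg * m^2):
  A. C·V: ✗ does not match
  B. A·s/V: ✓ matches
  C. C/V: ✓ matches
  D. V/C: ✗ does not match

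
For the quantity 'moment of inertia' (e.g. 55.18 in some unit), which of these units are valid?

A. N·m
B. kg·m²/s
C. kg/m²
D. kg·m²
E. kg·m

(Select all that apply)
D

moment of inertia has SI base units: kg * m^2

Checking each option against kg * m^2:
  A. N·m: ✗ does not match
  B. kg·m²/s: ✗ does not match
  C. kg/m²: ✗ does not match
  D. kg·m²: ✓ matches
  E. kg·m: ✗ does not match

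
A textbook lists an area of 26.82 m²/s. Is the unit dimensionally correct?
No

area has SI base units: m^2
m²/s does NOT reduce to m^2; a valid unit for area would be e.g. m².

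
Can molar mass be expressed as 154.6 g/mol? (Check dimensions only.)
Yes

molar mass has SI base units: kg / mol
g/mol reduces to the same SI base units, so it is a valid unit for molar mass.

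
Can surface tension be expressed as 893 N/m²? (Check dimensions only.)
No

surface tension has SI base units: kg / s^2
N/m² does NOT reduce to kg / s^2; a valid unit for surface tension would be e.g. N/m.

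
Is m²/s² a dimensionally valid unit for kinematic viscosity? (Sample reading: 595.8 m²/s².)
No

kinematic viscosity has SI base units: m^2 / s
m²/s² does NOT reduce to m^2 / s; a valid unit for kinematic viscosity would be e.g. m²/s.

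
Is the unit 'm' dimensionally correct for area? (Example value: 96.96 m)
No

area has SI base units: m^2
m does NOT reduce to m^2; a valid unit for area would be e.g. m².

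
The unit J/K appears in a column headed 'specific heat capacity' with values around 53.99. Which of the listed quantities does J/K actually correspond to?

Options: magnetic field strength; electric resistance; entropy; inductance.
entropy

specific heat capacity should have units dimensionally equivalent to m^2 / (s^2 * K) (e.g. J/(kg·K)).
The given unit 'J/K' reduces to kg * m^2 / (s^2 * K). Of the listed options, that is the dimensionality of entropy.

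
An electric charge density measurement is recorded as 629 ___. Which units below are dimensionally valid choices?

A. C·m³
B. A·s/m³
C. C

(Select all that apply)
B

electric charge density has SI base units: A * s / m^3

Checking each option against A * s / m^3:
  A. C·m³: ✗ does not match
  B. A·s/m³: ✓ matches
  C. C: ✗ does not match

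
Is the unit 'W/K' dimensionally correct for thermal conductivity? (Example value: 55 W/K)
No

thermal conductivity has SI base units: kg * m / (s^3 * K)
W/K does NOT reduce to kg * m / (s^3 * K); a valid unit for thermal conductivity would be e.g. W/(m·K).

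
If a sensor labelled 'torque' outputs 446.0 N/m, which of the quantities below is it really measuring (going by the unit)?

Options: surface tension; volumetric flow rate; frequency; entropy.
surface tension

torque should have units dimensionally equivalent to kg * m^2 / s^2 (e.g. N·m).
The given unit 'N/m' reduces to kg / s^2. Of the listed options, that is the dimensionality of surface tension.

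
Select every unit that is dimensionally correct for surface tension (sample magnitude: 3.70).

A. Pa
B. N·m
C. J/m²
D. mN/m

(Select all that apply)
C, D

surface tension has SI base units: kg / s^2

Checking each option against kg / s^2:
  A. Pa: ✗ does not match
  B. N·m: ✗ does not match
  C. J/m²: ✓ matches
  D. mN/m: ✓ matches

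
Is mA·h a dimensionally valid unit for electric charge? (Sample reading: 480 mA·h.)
Yes

electric charge has SI base units: A * s
mA·h reduces to the same SI base units, so it is a valid unit for electric charge.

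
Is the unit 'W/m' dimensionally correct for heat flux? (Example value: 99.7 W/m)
No

heat flux has SI base units: kg / s^3
W/m does NOT reduce to kg / s^3; a valid unit for heat flux would be e.g. W/m².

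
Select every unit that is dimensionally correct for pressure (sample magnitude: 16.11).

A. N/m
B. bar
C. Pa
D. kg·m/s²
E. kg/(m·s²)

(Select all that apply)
B, C, E

pressure has SI base units: kg / (m * s^2)

Checking each option against kg / (m * s^2):
  A. N/m: ✗ does not match
  B. bar: ✓ matches
  C. Pa: ✓ matches
  D. kg·m/s²: ✗ does not match
  E. kg/(m·s²): ✓ matches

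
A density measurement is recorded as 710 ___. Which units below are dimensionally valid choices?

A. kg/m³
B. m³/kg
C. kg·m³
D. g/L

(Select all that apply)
A, D

density has SI base units: kg / m^3

Checking each option against kg / m^3:
  A. kg/m³: ✓ matches
  B. m³/kg: ✗ does not match
  C. kg·m³: ✗ does not match
  D. g/L: ✓ matches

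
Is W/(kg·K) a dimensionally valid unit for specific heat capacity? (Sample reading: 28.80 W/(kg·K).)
No

specific heat capacity has SI base units: m^2 / (s^2 * K)
W/(kg·K) does NOT reduce to m^2 / (s^2 * K); a valid unit for specific heat capacity would be e.g. J/(kg·K).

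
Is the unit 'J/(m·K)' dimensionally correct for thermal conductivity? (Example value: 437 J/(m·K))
No

thermal conductivity has SI base units: kg * m / (s^3 * K)
J/(m·K) does NOT reduce to kg * m / (s^3 * K); a valid unit for thermal conductivity would be e.g. W/(m·K).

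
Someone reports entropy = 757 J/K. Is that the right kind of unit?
Yes

entropy has SI base units: kg * m^2 / (s^2 * K)
J/K reduces to the same SI base units, so it is a valid unit for entropy.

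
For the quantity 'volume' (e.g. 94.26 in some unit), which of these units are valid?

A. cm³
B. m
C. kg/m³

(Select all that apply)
A

volume has SI base units: m^3

Checking each option against m^3:
  A. cm³: ✓ matches
  B. m: ✗ does not match
  C. kg/m³: ✗ does not match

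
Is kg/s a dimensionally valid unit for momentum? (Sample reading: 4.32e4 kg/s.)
No

momentum has SI base units: kg * m / s
kg/s does NOT reduce to kg * m / s; a valid unit for momentum would be e.g. kg·m/s.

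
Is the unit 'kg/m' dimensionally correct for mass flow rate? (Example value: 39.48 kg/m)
No

mass flow rate has SI base units: kg / s
kg/m does NOT reduce to kg / s; a valid unit for mass flow rate would be e.g. kg/s.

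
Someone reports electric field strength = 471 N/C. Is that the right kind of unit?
Yes

electric field strength has SI base units: kg * m / (A * s^3)
N/C reduces to the same SI base units, so it is a valid unit for electric field strength.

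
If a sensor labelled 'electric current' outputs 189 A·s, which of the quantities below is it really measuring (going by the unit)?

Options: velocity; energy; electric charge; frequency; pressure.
electric charge

electric current should have units dimensionally equivalent to A (e.g. A).
The given unit 'A·s' reduces to A * s. Of the listed options, that is the dimensionality of electric charge.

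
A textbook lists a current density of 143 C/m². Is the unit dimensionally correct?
No

current density has SI base units: A / m^2
C/m² does NOT reduce to A / m^2; a valid unit for current density would be e.g. A/m².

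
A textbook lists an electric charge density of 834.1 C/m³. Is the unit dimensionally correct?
Yes

electric charge density has SI base units: A * s / m^3
C/m³ reduces to the same SI base units, so it is a valid unit for electric charge density.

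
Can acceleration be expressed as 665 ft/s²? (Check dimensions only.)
Yes

acceleration has SI base units: m / s^2
ft/s² reduces to the same SI base units, so it is a valid unit for acceleration.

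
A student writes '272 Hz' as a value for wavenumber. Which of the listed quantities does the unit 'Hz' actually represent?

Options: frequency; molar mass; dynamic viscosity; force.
frequency

wavenumber should have units dimensionally equivalent to 1 / m (e.g. 1/m).
The given unit 'Hz' reduces to 1 / s. Of the listed options, that is the dimensionality of frequency.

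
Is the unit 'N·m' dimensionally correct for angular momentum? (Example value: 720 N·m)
No

angular momentum has SI base units: kg * m^2 / s
N·m does NOT reduce to kg * m^2 / s; a valid unit for angular momentum would be e.g. kg·m²/s.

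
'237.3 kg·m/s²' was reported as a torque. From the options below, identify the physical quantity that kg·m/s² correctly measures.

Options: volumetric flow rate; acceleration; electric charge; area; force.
force

torque should have units dimensionally equivalent to kg * m^2 / s^2 (e.g. N·m).
The given unit 'kg·m/s²' reduces to kg * m / s^2. Of the listed options, that is the dimensionality of force.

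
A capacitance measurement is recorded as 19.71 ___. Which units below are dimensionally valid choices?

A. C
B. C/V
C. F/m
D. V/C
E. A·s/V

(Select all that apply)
B, E

capacitance has SI base units: A^2 * s^4 / (kg * m^2)

Checking each option against A^2 * s^4 / (kg * m^2):
  A. C: ✗ does not match
  B. C/V: ✓ matches
  C. F/m: ✗ does not match
  D. V/C: ✗ does not match
  E. A·s/V: ✓ matches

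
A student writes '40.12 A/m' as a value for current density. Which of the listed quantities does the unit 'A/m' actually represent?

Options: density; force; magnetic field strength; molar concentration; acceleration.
magnetic field strength

current density should have units dimensionally equivalent to A / m^2 (e.g. A/m²).
The given unit 'A/m' reduces to A / m. Of the listed options, that is the dimensionality of magnetic field strength.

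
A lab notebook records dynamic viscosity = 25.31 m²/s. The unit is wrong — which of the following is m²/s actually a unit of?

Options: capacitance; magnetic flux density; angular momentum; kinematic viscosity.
kinematic viscosity

dynamic viscosity should have units dimensionally equivalent to kg / (m * s) (e.g. Pa·s).
The given unit 'm²/s' reduces to m^2 / s. Of the listed options, that is the dimensionality of kinematic viscosity.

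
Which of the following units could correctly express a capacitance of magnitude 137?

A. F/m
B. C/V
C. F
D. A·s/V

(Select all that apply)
B, C, D

capacitance has SI base units: A^2 * s^4 / (kg * m^2)

Checking each option against A^2 * s^4 / (kg * m^2):
  A. F/m: ✗ does not match
  B. C/V: ✓ matches
  C. F: ✓ matches
  D. A·s/V: ✓ matches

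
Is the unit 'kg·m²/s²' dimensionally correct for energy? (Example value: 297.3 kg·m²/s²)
Yes

energy has SI base units: kg * m^2 / s^2
kg·m²/s² reduces to the same SI base units, so it is a valid unit for energy.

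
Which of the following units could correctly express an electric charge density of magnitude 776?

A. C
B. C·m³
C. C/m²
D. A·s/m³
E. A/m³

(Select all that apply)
D

electric charge density has SI base units: A * s / m^3

Checking each option against A * s / m^3:
  A. C: ✗ does not match
  B. C·m³: ✗ does not match
  C. C/m²: ✗ does not match
  D. A·s/m³: ✓ matches
  E. A/m³: ✗ does not match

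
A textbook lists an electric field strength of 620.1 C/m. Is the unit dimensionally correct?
No

electric field strength has SI base units: kg * m / (A * s^3)
C/m does NOT reduce to kg * m / (A * s^3); a valid unit for electric field strength would be e.g. V/m.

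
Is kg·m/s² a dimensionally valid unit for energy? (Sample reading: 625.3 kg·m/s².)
No

energy has SI base units: kg * m^2 / s^2
kg·m/s² does NOT reduce to kg * m^2 / s^2; a valid unit for energy would be e.g. J.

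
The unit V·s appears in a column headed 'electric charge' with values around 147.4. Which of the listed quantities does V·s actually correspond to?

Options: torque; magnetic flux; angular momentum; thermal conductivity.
magnetic flux

electric charge should have units dimensionally equivalent to A * s (e.g. C).
The given unit 'V·s' reduces to kg * m^2 / (A * s^2). Of the listed options, that is the dimensionality of magnetic flux.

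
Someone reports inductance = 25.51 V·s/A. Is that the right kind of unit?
Yes

inductance has SI base units: kg * m^2 / (A^2 * s^2)
V·s/A reduces to the same SI base units, so it is a valid unit for inductance.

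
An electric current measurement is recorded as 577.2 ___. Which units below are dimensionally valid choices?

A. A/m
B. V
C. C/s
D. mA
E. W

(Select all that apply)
C, D

electric current has SI base units: A

Checking each option against A:
  A. A/m: ✗ does not match
  B. V: ✗ does not match
  C. C/s: ✓ matches
  D. mA: ✓ matches
  E. W: ✗ does not match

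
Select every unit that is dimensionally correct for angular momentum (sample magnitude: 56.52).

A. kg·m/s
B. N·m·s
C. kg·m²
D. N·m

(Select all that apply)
B

angular momentum has SI base units: kg * m^2 / s

Checking each option against kg * m^2 / s:
  A. kg·m/s: ✗ does not match
  B. N·m·s: ✓ matches
  C. kg·m²: ✗ does not match
  D. N·m: ✗ does not match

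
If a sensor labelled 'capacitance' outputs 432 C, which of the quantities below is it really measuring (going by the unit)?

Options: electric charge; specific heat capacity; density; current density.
electric charge

capacitance should have units dimensionally equivalent to A^2 * s^4 / (kg * m^2) (e.g. F).
The given unit 'C' reduces to A * s. Of the listed options, that is the dimensionality of electric charge.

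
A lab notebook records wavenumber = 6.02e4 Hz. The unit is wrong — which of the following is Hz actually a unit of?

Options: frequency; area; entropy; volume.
frequency

wavenumber should have units dimensionally equivalent to 1 / m (e.g. 1/m).
The given unit 'Hz' reduces to 1 / s. Of the listed options, that is the dimensionality of frequency.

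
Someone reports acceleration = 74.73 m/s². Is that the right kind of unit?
Yes

acceleration has SI base units: m / s^2
m/s² reduces to the same SI base units, so it is a valid unit for acceleration.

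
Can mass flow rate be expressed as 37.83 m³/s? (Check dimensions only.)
No

mass flow rate has SI base units: kg / s
m³/s does NOT reduce to kg / s; a valid unit for mass flow rate would be e.g. kg/s.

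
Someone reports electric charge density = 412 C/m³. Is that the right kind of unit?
Yes

electric charge density has SI base units: A * s / m^3
C/m³ reduces to the same SI base units, so it is a valid unit for electric charge density.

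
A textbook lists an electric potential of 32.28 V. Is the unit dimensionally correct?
Yes

electric potential has SI base units: kg * m^2 / (A * s^3)
V reduces to the same SI base units, so it is a valid unit for electric potential.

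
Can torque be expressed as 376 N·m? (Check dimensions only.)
Yes

torque has SI base units: kg * m^2 / s^2
N·m reduces to the same SI base units, so it is a valid unit for torque.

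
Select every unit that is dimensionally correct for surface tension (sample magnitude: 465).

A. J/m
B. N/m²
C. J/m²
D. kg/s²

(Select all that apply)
C, D

surface tension has SI base units: kg / s^2

Checking each option against kg / s^2:
  A. J/m: ✗ does not match
  B. N/m²: ✗ does not match
  C. J/m²: ✓ matches
  D. kg/s²: ✓ matches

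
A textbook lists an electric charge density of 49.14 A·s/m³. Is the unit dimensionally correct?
Yes

electric charge density has SI base units: A * s / m^3
A·s/m³ reduces to the same SI base units, so it is a valid unit for electric charge density.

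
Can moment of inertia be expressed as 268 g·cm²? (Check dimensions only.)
Yes

moment of inertia has SI base units: kg * m^2
g·cm² reduces to the same SI base units, so it is a valid unit for moment of inertia.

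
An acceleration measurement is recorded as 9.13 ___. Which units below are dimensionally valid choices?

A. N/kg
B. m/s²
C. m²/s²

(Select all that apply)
A, B

acceleration has SI base units: m / s^2

Checking each option against m / s^2:
  A. N/kg: ✓ matches
  B. m/s²: ✓ matches
  C. m²/s²: ✗ does not match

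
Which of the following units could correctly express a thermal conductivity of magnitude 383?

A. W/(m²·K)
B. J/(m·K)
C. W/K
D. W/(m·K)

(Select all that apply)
D

thermal conductivity has SI base units: kg * m / (s^3 * K)

Checking each option against kg * m / (s^3 * K):
  A. W/(m²·K): ✗ does not match
  B. J/(m·K): ✗ does not match
  C. W/K: ✗ does not match
  D. W/(m·K): ✓ matches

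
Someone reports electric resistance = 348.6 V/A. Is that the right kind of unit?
Yes

electric resistance has SI base units: kg * m^2 / (A^2 * s^3)
V/A reduces to the same SI base units, so it is a valid unit for electric resistance.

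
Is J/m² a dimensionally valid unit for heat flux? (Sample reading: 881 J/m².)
No

heat flux has SI base units: kg / s^3
J/m² does NOT reduce to kg / s^3; a valid unit for heat flux would be e.g. W/m².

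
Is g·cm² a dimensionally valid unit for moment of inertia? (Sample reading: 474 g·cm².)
Yes

moment of inertia has SI base units: kg * m^2
g·cm² reduces to the same SI base units, so it is a valid unit for moment of inertia.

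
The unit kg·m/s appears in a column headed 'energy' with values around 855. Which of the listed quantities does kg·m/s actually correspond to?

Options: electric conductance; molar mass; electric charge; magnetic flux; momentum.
momentum

energy should have units dimensionally equivalent to kg * m^2 / s^2 (e.g. J).
The given unit 'kg·m/s' reduces to kg * m / s. Of the listed options, that is the dimensionality of momentum.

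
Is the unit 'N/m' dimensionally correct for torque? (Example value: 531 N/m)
No

torque has SI base units: kg * m^2 / s^2
N/m does NOT reduce to kg * m^2 / s^2; a valid unit for torque would be e.g. N·m.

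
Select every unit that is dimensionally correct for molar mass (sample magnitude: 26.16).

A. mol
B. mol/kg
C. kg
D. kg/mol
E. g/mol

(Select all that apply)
D, E

molar mass has SI base units: kg / mol

Checking each option against kg / mol:
  A. mol: ✗ does not match
  B. mol/kg: ✗ does not match
  C. kg: ✗ does not match
  D. kg/mol: ✓ matches
  E. g/mol: ✓ matches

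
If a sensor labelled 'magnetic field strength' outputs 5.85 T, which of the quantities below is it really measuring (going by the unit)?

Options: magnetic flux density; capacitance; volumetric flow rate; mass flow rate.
magnetic flux density

magnetic field strength should have units dimensionally equivalent to A / m (e.g. A/m).
The given unit 'T' reduces to kg / (A * s^2). Of the listed options, that is the dimensionality of magnetic flux density.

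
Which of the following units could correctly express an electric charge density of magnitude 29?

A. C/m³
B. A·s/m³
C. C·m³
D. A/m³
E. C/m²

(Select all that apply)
A, B

electric charge density has SI base units: A * s / m^3

Checking each option against A * s / m^3:
  A. C/m³: ✓ matches
  B. A·s/m³: ✓ matches
  C. C·m³: ✗ does not match
  D. A/m³: ✗ does not match
  E. C/m²: ✗ does not match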